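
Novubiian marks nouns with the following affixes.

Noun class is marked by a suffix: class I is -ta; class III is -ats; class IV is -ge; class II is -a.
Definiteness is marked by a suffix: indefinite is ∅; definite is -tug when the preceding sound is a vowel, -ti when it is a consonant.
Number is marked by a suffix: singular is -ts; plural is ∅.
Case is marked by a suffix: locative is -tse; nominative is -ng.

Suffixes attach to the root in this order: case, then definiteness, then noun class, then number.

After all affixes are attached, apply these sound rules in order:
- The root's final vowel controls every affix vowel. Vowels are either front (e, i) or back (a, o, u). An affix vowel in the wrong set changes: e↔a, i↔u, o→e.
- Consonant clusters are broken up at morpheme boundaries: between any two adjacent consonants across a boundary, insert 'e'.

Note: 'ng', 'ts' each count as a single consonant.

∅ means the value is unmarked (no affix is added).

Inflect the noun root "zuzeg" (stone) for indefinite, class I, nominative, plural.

Attach case nominative -ng → zuzegng.
definiteness = indefinite: zero marking, form stays zuzegng.
Attach noun class class I -ta → zuzegngta.
number = plural: zero marking, form stays zuzegngta.
Apply vowel harmony: zuzegngta → zuzegngte.
Apply epenthesis: zuzegngte → zuzegengete.

zuzegengete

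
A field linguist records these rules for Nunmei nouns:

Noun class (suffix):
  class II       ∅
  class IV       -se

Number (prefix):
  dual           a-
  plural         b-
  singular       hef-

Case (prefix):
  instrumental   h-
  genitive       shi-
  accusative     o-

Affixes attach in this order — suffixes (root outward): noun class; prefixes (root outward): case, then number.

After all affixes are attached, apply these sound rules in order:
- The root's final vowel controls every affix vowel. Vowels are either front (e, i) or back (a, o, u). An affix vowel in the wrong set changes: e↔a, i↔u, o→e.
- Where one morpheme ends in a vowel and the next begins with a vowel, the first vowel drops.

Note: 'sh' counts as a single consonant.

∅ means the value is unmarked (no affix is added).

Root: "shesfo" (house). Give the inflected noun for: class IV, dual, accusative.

oshesfosa

Attach case accusative o- → oshesfo.
Attach noun class class IV -se → oshesfose.
Attach number dual a- → aoshesfose.
Apply vowel harmony: aoshesfose → aoshesfosa.
Apply vowel deletion: aoshesfosa → oshesfosa.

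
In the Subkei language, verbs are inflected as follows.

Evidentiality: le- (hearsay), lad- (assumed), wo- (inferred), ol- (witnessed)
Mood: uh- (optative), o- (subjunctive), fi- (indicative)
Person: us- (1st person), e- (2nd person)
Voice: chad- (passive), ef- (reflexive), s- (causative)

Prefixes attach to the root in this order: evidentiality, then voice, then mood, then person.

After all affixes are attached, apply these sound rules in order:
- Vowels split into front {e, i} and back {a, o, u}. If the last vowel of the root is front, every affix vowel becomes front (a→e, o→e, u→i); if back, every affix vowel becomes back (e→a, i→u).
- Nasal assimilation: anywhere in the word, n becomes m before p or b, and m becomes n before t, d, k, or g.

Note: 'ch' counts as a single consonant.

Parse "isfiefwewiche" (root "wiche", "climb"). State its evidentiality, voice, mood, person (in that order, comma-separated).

inferred, reflexive, indicative, 1st person

Segment: us-fi-ef-wo-wiche.
evidentiality: wo- → inferred.
voice: ef- → reflexive.
mood: fi- → indicative.
person: us- → 1st person.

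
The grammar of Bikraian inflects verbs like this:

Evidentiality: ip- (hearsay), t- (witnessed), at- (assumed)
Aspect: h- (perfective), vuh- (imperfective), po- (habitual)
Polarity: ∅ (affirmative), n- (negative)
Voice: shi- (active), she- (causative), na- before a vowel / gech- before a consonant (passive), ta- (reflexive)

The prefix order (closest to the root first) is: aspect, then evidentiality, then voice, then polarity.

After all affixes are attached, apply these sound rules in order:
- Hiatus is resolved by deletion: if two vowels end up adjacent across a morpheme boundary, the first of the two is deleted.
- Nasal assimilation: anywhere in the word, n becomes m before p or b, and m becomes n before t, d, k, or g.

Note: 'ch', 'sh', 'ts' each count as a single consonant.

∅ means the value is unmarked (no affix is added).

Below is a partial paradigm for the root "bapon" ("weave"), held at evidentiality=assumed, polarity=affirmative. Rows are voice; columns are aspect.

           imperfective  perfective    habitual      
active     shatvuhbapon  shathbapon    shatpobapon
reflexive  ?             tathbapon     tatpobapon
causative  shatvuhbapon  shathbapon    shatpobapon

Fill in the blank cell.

Attach aspect imperfective vuh- → vuhbapon.
Attach evidentiality assumed at- → atvuhbapon.
Attach voice reflexive ta- → taatvuhbapon.
polarity = affirmative: zero marking, form stays taatvuhbapon.
Apply vowel deletion: taatvuhbapon → tatvuhbapon.
Nasal assimilation: no change.

tatvuhbapon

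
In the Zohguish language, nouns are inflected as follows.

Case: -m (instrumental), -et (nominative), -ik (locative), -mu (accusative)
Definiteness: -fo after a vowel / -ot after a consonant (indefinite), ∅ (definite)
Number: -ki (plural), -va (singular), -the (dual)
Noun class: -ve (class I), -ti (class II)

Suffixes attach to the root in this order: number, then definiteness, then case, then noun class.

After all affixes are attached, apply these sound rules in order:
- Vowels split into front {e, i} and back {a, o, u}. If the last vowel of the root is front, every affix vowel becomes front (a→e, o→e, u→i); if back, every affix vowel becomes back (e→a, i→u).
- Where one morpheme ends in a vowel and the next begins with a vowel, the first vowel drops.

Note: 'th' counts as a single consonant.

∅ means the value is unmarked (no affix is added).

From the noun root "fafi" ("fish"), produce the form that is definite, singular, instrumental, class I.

Attach number singular -va → fafiva.
definiteness = definite: zero marking, form stays fafiva.
Attach case instrumental -m → fafivam.
Attach noun class class I -ve → fafivamve.
Apply vowel harmony: fafivamve → fafivemve.
Vowel deletion: no change.

fafivemve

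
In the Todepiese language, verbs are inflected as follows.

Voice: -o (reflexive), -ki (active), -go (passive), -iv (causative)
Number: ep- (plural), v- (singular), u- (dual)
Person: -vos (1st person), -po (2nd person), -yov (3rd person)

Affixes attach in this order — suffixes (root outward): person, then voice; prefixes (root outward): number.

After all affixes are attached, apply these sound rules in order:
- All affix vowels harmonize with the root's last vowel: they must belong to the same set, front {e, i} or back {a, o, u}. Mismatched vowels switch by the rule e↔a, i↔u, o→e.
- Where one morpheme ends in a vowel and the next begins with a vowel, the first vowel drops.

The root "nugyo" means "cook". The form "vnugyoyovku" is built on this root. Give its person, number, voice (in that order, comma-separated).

Segment: v-nugyo-yov-ki.
person: -yov → 3rd person.
number: v- → singular.
voice: -ki → active.

3rd person, singular, active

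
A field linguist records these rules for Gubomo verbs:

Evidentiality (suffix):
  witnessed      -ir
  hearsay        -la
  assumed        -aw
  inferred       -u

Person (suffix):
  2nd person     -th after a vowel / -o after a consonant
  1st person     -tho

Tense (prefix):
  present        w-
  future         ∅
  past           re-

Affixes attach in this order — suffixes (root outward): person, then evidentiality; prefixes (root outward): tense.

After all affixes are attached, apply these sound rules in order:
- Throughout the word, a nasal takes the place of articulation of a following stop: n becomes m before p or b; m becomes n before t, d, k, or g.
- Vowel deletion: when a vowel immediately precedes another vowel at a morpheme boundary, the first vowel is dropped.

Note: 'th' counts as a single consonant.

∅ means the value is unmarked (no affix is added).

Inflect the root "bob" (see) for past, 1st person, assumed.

Attach tense past re- → rebob.
Attach person 1st person -tho → rebobtho.
Attach evidentiality assumed -aw → rebobthoaw.
Nasal assimilation: no change.
Apply vowel deletion: rebobthoaw → rebobthaw.

rebobthaw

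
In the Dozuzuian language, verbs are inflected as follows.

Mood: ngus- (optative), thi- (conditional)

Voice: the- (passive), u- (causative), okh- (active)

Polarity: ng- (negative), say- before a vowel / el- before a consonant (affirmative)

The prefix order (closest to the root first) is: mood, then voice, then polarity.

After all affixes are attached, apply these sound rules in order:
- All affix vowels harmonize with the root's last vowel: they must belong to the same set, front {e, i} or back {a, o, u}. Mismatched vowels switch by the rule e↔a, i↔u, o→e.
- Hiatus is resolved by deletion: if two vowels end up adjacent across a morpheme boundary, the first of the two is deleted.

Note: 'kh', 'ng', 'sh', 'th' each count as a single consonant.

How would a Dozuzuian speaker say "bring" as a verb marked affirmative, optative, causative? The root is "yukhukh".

Attach mood optative ngus- → ngusyukhukh.
Attach voice causative u- → ungusyukhukh.
Attach polarity affirmative say- (before vowel 'u') → sayungusyukhukh.
Vowel harmony: no change.
Vowel deletion: no change.

sayungusyukhukh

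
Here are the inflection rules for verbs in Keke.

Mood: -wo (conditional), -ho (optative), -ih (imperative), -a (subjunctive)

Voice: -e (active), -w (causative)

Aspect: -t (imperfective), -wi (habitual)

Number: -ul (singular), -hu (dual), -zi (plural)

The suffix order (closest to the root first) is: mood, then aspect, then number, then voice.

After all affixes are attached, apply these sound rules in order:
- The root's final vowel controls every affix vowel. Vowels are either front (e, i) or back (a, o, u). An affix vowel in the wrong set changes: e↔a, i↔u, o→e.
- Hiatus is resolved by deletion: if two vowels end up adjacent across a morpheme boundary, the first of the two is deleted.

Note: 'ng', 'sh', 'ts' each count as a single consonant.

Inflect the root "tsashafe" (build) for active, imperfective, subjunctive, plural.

tsashafetze

Attach mood subjunctive -a → tsashafea.
Attach aspect imperfective -t → tsashafeat.
Attach number plural -zi → tsashafeatzi.
Attach voice active -e → tsashafeatzie.
Apply vowel harmony: tsashafeatzie → tsashafeetzie.
Apply vowel deletion: tsashafeetzie → tsashafetze.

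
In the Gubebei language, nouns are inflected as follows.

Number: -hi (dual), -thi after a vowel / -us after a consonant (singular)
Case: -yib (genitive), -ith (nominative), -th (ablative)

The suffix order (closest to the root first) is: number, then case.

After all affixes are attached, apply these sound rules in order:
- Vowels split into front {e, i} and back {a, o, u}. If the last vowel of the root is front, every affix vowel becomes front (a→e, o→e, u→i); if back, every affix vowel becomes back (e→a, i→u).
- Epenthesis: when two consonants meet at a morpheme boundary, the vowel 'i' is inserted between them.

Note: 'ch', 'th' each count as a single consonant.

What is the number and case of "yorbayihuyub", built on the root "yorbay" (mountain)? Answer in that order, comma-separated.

Segment: yorbay-hi-yib.
number: -hi → dual.
case: -yib → genitive.

dual, genitive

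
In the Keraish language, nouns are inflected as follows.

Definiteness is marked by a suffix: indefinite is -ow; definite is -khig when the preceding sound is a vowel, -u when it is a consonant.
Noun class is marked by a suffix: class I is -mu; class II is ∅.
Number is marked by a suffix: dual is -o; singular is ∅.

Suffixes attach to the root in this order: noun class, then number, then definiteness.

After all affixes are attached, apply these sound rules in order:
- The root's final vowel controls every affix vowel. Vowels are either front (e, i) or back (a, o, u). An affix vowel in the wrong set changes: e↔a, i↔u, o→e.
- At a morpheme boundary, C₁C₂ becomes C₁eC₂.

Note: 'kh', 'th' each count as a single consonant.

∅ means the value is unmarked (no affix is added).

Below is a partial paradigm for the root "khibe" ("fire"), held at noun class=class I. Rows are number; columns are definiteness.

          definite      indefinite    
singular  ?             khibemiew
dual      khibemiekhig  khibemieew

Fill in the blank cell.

Attach noun class class I -mu → khibemu.
number = singular: zero marking, form stays khibemu.
Attach definiteness definite -khig (after vowel 'u') → khibemukhig.
Apply vowel harmony: khibemukhig → khibemikhig.
Epenthesis: no change.

khibemikhig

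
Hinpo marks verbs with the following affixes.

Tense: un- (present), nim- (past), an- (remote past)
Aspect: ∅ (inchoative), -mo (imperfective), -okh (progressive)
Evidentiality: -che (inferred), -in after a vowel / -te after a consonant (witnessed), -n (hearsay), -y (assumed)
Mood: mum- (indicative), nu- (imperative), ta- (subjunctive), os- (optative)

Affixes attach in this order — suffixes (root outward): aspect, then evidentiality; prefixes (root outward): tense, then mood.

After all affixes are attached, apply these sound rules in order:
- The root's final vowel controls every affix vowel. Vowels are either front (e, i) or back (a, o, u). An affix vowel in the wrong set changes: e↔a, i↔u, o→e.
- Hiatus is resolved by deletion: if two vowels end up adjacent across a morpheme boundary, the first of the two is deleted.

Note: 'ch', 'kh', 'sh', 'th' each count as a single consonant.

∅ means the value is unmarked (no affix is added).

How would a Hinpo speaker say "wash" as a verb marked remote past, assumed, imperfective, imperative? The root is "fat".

nanfatmoy

Attach tense remote past an- → anfat.
Attach aspect imperfective -mo → anfatmo.
Attach mood imperative nu- → nuanfatmo.
Attach evidentiality assumed -y → nuanfatmoy.
Vowel harmony: no change.
Apply vowel deletion: nuanfatmoy → nanfatmoy.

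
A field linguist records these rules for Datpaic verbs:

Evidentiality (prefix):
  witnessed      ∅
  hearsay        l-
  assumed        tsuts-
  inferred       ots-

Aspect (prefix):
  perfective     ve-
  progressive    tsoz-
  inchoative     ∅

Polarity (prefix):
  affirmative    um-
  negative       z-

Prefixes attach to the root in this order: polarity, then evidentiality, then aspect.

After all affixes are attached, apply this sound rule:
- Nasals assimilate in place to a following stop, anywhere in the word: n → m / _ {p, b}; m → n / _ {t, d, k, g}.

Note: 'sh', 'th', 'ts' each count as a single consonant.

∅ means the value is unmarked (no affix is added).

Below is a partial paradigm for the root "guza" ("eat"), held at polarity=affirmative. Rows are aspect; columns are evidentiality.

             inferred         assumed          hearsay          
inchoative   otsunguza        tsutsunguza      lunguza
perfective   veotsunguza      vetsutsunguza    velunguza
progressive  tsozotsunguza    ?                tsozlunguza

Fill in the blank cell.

tsoztsutsunguza

Attach polarity affirmative um- → umguza.
Attach evidentiality assumed tsuts- → tsutsumguza.
Attach aspect progressive tsoz- → tsoztsutsumguza.
Apply nasal assimilation: tsoztsutsumguza → tsoztsutsunguza.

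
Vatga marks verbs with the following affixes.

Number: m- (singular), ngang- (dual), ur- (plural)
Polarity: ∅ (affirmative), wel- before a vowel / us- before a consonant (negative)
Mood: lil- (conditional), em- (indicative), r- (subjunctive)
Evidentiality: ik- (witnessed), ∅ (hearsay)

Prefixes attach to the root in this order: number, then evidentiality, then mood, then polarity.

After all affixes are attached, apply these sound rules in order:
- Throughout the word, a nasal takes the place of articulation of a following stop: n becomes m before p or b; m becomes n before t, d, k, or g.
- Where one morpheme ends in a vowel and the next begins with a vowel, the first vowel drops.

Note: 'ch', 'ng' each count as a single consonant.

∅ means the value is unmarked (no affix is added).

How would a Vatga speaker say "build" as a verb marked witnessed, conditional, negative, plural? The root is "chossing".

uslilikurchossing

Attach number plural ur- → urchossing.
Attach evidentiality witnessed ik- → ikurchossing.
Attach mood conditional lil- → lilikurchossing.
Attach polarity negative us- (before consonant 'l') → uslilikurchossing.
Nasal assimilation: no change.
Vowel deletion: no change.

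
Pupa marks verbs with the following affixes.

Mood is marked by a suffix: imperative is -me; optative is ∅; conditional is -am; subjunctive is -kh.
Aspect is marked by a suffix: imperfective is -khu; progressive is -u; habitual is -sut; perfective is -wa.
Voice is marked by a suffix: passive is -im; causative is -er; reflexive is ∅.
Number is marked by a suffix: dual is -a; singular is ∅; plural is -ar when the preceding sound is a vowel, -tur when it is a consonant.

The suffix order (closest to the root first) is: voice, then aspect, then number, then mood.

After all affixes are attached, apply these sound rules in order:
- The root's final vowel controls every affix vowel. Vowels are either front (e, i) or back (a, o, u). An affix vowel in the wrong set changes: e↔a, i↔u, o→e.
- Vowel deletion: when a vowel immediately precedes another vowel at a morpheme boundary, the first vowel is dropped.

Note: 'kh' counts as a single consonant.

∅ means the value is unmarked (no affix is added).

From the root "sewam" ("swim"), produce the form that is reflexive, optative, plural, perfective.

sewamwar

voice = reflexive: zero marking, form stays sewam.
Attach aspect perfective -wa → sewamwa.
Attach number plural -ar (after vowel 'a') → sewamwaar.
mood = optative: zero marking, form stays sewamwaar.
Vowel harmony: no change.
Apply vowel deletion: sewamwaar → sewamwar.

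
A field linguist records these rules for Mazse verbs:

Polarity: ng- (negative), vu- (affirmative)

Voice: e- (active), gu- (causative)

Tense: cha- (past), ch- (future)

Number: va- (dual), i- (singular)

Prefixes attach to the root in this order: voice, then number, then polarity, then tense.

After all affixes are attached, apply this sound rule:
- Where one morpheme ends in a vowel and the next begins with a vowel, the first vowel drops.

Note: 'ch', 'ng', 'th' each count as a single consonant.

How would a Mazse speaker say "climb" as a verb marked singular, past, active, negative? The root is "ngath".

changengath

Attach voice active e- → engath.
Attach number singular i- → iengath.
Attach polarity negative ng- → ngiengath.
Attach tense past cha- → changiengath.
Apply vowel deletion: changiengath → changengath.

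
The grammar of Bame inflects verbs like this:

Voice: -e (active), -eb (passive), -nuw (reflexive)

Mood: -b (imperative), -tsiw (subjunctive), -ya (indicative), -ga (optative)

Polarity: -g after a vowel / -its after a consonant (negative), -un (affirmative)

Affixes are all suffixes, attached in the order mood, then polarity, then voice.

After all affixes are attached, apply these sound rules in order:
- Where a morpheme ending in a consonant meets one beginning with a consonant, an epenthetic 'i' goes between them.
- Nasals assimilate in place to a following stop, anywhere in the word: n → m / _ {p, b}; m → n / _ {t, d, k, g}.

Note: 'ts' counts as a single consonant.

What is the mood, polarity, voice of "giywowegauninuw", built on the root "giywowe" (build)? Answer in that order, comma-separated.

optative, affirmative, reflexive

Segment: giywowe-ga-un-nuw.
mood: -ga → optative.
polarity: -un → affirmative.
voice: -nuw → reflexive.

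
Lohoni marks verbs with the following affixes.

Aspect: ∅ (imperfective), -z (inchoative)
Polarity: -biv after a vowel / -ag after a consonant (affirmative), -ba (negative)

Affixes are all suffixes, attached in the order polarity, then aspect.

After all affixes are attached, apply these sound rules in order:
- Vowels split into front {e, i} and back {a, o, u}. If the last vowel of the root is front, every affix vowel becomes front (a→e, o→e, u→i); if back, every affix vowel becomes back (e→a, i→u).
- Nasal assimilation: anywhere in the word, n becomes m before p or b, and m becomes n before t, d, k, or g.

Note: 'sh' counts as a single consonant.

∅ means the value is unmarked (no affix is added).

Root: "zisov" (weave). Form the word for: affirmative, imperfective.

zisovag

Attach polarity affirmative -ag (after consonant 'v') → zisovag.
aspect = imperfective: zero marking, form stays zisovag.
Vowel harmony: no change.
Nasal assimilation: no change.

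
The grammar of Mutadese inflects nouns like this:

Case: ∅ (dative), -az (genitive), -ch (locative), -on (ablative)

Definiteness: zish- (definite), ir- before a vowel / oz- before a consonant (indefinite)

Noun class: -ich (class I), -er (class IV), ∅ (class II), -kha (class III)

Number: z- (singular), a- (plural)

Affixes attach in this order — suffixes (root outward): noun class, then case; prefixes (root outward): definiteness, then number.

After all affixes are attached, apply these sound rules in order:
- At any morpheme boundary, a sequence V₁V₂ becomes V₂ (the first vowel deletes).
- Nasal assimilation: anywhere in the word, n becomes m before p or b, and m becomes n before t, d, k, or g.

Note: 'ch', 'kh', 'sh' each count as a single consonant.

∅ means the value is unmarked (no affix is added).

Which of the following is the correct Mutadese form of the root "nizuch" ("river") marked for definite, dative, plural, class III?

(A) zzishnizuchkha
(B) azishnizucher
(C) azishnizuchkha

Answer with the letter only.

C

Attach noun class class III -kha → nizuchkha.
Attach definiteness definite zish- → zishnizuchkha.
Attach number plural a- → azishnizuchkha.
case = dative: zero marking, form stays azishnizuchkha.
Vowel deletion: no change.
Nasal assimilation: no change.
So the correct form is azishnizuchkha, option (C).
(B) azishnizucher is wrong: it uses class IV instead of class III for noun class.
(A) zzishnizuchkha is wrong: it uses singular instead of plural for number.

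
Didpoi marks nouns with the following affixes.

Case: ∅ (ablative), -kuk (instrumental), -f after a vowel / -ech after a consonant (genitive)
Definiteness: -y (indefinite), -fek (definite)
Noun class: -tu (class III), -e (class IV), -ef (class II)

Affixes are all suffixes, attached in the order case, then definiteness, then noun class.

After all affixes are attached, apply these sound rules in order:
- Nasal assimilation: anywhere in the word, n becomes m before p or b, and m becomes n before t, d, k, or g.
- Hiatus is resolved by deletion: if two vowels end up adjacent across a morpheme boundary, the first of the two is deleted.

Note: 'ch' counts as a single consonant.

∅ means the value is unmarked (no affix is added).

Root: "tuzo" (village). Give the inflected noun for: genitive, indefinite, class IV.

tuzofye

Attach case genitive -f (after vowel 'o') → tuzof.
Attach definiteness indefinite -y → tuzofy.
Attach noun class class IV -e → tuzofye.
Nasal assimilation: no change.
Vowel deletion: no change.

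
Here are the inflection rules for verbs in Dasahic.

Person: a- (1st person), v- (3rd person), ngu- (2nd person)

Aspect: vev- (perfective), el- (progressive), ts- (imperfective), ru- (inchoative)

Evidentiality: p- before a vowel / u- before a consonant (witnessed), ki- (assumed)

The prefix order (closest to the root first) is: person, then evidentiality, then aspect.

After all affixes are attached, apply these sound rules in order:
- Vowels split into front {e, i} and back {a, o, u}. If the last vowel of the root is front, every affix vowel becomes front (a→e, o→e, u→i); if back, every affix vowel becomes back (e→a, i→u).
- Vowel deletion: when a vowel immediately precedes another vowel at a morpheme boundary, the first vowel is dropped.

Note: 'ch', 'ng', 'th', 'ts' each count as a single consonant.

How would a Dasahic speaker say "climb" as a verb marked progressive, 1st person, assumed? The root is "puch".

Attach person 1st person a- → apuch.
Attach evidentiality assumed ki- → kiapuch.
Attach aspect progressive el- → elkiapuch.
Apply vowel harmony: elkiapuch → alkuapuch.
Apply vowel deletion: alkuapuch → alkapuch.

alkapuch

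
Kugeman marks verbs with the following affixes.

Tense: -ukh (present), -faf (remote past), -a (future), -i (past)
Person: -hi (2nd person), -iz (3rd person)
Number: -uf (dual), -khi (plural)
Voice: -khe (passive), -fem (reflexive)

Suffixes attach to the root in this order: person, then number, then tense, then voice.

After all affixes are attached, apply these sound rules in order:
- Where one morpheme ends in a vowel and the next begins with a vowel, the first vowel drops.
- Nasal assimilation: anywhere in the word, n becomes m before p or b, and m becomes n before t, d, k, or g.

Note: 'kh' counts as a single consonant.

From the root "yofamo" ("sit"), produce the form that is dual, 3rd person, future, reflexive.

Attach person 3rd person -iz → yofamoiz.
Attach number dual -uf → yofamoizuf.
Attach tense future -a → yofamoizufa.
Attach voice reflexive -fem → yofamoizufafem.
Apply vowel deletion: yofamoizufafem → yofamizufafem.
Nasal assimilation: no change.

yofamizufafem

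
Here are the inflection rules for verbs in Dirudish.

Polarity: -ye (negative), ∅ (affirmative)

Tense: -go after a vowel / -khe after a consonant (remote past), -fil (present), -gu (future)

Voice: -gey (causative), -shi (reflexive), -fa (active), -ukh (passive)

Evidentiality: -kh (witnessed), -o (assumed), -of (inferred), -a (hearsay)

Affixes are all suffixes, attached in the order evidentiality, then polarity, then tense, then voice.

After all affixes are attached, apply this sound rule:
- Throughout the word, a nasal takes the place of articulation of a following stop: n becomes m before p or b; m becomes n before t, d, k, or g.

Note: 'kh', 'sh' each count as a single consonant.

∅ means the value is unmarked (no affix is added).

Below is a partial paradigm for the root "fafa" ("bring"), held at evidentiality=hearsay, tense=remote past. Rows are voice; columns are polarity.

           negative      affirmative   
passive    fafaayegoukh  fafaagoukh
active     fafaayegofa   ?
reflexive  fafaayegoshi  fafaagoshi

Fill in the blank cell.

fafaagofa

Attach evidentiality hearsay -a → fafaa.
polarity = affirmative: zero marking, form stays fafaa.
Attach tense remote past -go (after vowel 'a') → fafaago.
Attach voice active -fa → fafaagofa.
Nasal assimilation: no change.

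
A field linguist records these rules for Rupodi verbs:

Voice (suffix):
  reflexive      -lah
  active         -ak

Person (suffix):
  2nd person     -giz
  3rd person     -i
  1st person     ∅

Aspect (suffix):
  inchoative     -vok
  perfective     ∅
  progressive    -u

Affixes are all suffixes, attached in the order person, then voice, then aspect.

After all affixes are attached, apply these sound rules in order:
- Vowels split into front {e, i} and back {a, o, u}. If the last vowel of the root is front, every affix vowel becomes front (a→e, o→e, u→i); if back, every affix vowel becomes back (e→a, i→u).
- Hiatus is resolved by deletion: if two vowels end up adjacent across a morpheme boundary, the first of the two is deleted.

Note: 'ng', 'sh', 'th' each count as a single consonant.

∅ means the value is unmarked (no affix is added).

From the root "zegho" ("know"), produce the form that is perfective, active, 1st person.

zeghak

person = 1st person: zero marking, form stays zegho.
Attach voice active -ak → zeghoak.
aspect = perfective: zero marking, form stays zeghoak.
Vowel harmony: no change.
Apply vowel deletion: zeghoak → zeghak.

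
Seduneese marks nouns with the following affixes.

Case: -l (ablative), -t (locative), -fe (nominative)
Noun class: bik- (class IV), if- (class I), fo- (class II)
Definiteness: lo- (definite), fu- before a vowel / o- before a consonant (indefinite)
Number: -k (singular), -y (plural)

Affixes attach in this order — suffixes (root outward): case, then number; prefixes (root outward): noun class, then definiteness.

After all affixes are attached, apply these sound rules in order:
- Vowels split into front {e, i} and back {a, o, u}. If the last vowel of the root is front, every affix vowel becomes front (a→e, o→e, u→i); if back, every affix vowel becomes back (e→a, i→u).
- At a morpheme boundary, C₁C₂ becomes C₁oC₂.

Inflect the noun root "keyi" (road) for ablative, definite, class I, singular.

Attach case ablative -l → keyil.
Attach number singular -k → keyilk.
Attach noun class class I if- → ifkeyilk.
Attach definiteness definite lo- → loifkeyilk.
Apply vowel harmony: loifkeyilk → leifkeyilk.
Apply epenthesis: leifkeyilk → leifokeyilok.

leifokeyilok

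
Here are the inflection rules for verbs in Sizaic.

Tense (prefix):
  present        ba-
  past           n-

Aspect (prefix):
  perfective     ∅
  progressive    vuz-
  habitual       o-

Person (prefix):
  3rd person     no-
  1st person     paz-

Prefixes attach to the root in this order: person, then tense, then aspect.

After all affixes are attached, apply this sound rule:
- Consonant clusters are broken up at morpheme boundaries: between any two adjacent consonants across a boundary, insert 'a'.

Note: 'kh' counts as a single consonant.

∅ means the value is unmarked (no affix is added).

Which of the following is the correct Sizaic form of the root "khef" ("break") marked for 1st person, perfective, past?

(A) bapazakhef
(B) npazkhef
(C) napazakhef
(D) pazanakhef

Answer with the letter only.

C

Attach person 1st person paz- → pazkhef.
Attach tense past n- → npazkhef.
aspect = perfective: zero marking, form stays npazkhef.
Apply epenthesis: npazkhef → napazakhef.
So the correct form is napazakhef, option (C).
(D) pazanakhef is wrong: it has the affixes in the wrong order.
(B) npazkhef is wrong: it fails to apply the sound rule(s).
(A) bapazakhef is wrong: it uses present instead of past for tense.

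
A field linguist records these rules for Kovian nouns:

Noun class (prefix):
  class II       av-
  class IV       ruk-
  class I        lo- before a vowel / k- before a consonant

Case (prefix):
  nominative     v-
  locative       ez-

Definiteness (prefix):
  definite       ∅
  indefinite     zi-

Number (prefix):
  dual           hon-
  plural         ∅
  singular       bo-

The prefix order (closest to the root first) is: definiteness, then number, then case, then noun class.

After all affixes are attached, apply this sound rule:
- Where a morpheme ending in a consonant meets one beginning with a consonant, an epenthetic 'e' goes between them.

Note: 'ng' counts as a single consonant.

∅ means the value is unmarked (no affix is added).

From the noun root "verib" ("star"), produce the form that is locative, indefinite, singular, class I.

loezeboziverib

Attach definiteness indefinite zi- → ziverib.
Attach number singular bo- → boziverib.
Attach case locative ez- → ezboziverib.
Attach noun class class I lo- (before vowel 'e') → loezboziverib.
Apply epenthesis: loezboziverib → loezeboziverib.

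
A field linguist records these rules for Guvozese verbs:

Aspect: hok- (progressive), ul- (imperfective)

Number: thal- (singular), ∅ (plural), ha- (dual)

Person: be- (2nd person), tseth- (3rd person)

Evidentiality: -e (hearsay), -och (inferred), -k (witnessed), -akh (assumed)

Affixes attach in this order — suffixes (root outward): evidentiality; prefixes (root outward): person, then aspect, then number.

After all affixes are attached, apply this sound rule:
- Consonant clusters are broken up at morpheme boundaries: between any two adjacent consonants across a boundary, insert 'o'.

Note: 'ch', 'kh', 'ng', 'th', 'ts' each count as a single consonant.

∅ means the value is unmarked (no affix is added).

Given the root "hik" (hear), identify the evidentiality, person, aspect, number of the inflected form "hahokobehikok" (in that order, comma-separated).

Segment: ha-hok-be-hik-k.
evidentiality: -k → witnessed.
person: be- → 2nd person.
aspect: hok- → progressive.
number: ha- → dual.

witnessed, 2nd person, progressive, dual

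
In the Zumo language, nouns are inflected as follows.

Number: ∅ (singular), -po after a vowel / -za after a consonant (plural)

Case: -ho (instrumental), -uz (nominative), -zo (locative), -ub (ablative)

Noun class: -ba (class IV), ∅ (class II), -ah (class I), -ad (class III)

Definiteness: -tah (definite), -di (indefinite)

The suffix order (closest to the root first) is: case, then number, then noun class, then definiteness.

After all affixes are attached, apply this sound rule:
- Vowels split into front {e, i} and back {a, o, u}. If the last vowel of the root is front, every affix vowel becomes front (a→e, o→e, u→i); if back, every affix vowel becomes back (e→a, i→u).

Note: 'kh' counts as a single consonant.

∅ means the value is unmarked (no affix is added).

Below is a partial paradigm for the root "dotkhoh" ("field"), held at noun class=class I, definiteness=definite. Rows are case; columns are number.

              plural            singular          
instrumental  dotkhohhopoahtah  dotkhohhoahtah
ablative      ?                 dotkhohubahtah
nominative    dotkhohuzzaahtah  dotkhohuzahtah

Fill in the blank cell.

Attach case ablative -ub → dotkhohub.
Attach number plural -za (after consonant 'b') → dotkhohubza.
Attach noun class class I -ah → dotkhohubzaah.
Attach definiteness definite -tah → dotkhohubzaahtah.
Vowel harmony: no change.

dotkhohubzaahtah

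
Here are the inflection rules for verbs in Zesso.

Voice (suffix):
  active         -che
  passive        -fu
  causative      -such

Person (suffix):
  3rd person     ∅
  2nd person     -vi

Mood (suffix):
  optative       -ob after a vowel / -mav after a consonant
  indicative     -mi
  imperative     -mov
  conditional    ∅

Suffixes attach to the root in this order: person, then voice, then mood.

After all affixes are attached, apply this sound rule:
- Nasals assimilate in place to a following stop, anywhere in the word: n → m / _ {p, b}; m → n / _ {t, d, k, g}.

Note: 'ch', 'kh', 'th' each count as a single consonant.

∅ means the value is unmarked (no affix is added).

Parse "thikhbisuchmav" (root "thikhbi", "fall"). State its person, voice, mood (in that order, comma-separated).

3rd person, causative, optative

Segment: thikhbi-such-mav.
person: ∅ → 3rd person.
voice: -such → causative.
mood: -ob/mav → optative.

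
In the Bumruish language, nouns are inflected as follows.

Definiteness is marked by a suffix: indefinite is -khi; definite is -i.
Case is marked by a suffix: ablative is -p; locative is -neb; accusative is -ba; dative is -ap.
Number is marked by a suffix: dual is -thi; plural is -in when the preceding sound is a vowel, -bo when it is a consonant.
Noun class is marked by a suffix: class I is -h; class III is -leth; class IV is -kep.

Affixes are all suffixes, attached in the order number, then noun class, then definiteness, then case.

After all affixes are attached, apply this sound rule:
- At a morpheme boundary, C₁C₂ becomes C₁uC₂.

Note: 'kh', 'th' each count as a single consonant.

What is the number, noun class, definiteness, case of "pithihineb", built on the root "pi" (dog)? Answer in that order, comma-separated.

dual, class I, definite, locative

Segment: pi-thi-h-i-neb.
number: -thi → dual.
noun class: -h → class I.
definiteness: -i → definite.
case: -neb → locative.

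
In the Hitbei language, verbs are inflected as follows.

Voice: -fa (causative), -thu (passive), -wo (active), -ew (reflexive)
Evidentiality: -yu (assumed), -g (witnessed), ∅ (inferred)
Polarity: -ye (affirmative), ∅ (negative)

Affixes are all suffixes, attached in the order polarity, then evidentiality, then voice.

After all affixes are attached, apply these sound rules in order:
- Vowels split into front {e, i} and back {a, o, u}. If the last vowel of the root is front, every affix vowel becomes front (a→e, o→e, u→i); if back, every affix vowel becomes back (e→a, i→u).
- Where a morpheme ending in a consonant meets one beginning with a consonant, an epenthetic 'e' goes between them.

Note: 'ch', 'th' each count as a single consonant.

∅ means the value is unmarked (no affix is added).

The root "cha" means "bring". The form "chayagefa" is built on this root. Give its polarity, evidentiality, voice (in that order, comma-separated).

affirmative, witnessed, causative

Segment: cha-ye-g-fa.
polarity: -ye → affirmative.
evidentiality: -g → witnessed.
voice: -fa → causative.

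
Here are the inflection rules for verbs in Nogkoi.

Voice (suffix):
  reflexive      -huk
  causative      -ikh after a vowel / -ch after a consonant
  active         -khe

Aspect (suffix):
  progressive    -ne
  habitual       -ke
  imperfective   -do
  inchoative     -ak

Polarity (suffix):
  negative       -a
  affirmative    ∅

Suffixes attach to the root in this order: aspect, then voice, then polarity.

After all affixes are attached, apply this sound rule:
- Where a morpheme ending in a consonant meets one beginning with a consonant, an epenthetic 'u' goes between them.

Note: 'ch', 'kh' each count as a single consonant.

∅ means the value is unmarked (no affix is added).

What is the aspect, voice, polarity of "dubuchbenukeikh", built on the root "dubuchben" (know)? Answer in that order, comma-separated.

Segment: dubuchben-ke-ikh.
aspect: -ke → habitual.
voice: -ikh/ch → causative.
polarity: ∅ → affirmative.

habitual, causative, affirmative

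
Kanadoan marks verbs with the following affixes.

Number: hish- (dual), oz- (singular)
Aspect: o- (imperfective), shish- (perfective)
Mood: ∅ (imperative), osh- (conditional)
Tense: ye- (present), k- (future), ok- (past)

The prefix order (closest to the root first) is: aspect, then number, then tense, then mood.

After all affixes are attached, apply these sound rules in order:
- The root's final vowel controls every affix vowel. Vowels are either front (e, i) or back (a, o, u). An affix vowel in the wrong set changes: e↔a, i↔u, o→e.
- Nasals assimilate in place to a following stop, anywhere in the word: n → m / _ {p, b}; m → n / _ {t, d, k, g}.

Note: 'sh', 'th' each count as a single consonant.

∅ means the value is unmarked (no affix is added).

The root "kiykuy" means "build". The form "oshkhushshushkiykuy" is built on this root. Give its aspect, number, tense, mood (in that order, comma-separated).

Segment: osh-k-hish-shish-kiykuy.
aspect: shish- → perfective.
number: hish- → dual.
tense: k- → future.
mood: osh- → conditional.

perfective, dual, future, conditional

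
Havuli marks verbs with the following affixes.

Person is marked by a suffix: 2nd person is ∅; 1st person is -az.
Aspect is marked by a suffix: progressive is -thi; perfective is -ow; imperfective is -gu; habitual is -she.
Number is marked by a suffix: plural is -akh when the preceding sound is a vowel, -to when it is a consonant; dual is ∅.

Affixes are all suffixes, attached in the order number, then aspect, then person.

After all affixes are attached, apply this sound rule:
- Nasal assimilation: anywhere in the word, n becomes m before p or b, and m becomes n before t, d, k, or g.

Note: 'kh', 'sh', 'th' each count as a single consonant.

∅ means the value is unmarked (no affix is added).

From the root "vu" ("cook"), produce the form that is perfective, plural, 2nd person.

Attach number plural -akh (after vowel 'u') → vuakh.
Attach aspect perfective -ow → vuakhow.
person = 2nd person: zero marking, form stays vuakhow.
Nasal assimilation: no change.

vuakhow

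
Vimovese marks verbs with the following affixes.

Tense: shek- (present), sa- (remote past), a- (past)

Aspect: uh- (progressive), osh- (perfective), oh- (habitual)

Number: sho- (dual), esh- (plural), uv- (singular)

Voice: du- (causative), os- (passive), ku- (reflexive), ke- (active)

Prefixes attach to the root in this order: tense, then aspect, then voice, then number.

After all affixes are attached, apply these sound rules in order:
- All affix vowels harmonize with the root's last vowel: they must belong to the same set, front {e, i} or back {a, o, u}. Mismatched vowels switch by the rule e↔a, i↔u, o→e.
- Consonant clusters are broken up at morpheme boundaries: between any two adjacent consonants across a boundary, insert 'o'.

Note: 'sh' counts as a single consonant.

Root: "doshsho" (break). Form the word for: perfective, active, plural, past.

ashokaoshadoshsho

Attach tense past a- → adoshsho.
Attach aspect perfective osh- → oshadoshsho.
Attach voice active ke- → keoshadoshsho.
Attach number plural esh- → eshkeoshadoshsho.
Apply vowel harmony: eshkeoshadoshsho → ashkaoshadoshsho.
Apply epenthesis: ashkaoshadoshsho → ashokaoshadoshsho.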